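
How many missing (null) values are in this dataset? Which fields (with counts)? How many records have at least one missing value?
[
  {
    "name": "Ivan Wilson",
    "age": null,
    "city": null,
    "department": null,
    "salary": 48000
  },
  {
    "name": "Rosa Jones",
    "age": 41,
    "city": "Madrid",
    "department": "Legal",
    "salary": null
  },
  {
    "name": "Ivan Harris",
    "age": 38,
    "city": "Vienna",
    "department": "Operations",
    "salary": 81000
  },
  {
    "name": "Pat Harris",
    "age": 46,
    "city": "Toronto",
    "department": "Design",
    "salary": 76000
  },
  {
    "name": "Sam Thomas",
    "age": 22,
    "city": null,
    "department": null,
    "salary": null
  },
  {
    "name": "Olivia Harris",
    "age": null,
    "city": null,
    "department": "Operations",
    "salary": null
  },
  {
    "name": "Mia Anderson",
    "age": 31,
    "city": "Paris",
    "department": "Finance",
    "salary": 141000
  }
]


Checking for missing (null) values in 7 records:

  Ivan Wilson: age, city, department
  Rosa Jones: salary
  Ivan Harris: complete
  Pat Harris: complete
  Sam Thomas: city, department, salary
  Olivia Harris: age, city, salary
  Mia Anderson: complete

Per field:
  name: 0 missing
  age: 2 missing
  city: 3 missing
  department: 2 missing
  salary: 3 missing

Total missing values: 10
Records with any missing: 4

10 missing values (age: 2, city: 3, department: 2, salary: 3); 4 incomplete records


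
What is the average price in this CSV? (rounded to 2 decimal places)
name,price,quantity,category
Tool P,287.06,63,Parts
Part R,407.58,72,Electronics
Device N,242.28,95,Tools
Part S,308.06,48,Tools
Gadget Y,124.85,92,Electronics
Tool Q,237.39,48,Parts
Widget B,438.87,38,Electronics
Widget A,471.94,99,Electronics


Computing average price:
Values: [287.06, 407.58, 242.28, 308.06, 124.85, 237.39, 438.87, 471.94]
Sum = 2518.03
Count = 8
Average = 2518.03/8 = 314.75375 exactly -> 314.75 (rounded half-up to 2 decimal places)

314.75


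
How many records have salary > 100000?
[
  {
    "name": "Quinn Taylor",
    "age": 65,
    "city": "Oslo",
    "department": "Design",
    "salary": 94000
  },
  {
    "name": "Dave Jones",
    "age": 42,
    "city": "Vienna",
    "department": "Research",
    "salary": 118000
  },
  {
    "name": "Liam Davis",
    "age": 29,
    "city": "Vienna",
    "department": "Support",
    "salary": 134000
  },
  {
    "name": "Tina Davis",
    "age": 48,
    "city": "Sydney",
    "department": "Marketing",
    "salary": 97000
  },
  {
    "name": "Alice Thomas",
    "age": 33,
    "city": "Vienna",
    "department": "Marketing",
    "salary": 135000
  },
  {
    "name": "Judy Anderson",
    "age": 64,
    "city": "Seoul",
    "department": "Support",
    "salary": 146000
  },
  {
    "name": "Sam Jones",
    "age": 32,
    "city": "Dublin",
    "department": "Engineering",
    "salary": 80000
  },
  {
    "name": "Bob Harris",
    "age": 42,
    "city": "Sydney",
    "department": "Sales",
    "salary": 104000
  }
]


Data: 8 records
Condition: salary > 100000

Checking each record:
  Quinn Taylor: 94000
  Dave Jones: 118000 MATCH
  Liam Davis: 134000 MATCH
  Tina Davis: 97000
  Alice Thomas: 135000 MATCH
  Judy Anderson: 146000 MATCH
  Sam Jones: 80000
  Bob Harris: 104000 MATCH

Count: 5

5


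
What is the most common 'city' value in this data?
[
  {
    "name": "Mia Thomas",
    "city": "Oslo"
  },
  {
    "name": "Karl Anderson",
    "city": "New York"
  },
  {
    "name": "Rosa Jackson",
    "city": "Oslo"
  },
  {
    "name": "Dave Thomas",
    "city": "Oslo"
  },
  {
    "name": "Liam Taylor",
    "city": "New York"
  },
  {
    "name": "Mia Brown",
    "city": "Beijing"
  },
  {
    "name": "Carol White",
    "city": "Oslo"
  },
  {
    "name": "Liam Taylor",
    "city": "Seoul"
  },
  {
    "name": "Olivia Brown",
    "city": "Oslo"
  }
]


Counting 'city' values across 9 records:

  Oslo: 5 #####
  New York: 2 ##
  Beijing: 1 #
  Seoul: 1 #

Most common: Oslo (5 times)

Oslo (5 times)


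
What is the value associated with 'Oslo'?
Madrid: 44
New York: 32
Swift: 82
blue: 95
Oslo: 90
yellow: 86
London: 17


Looking up key 'Oslo'
Value: 90

90


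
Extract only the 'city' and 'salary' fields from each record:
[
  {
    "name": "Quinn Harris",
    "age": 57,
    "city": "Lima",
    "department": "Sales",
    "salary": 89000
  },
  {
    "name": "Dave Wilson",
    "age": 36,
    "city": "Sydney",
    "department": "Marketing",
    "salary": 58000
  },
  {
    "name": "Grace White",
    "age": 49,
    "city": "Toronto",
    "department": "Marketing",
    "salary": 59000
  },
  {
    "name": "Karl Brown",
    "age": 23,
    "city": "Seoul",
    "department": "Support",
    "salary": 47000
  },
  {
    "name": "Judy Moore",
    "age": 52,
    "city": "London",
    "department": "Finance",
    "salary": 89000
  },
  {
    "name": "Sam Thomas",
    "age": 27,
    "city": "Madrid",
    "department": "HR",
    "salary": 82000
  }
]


Original: 6 records with fields: name, age, city, department, salary
Keep: ['city', 'salary']
Drop: ['name', 'age', 'department']
Result: 6 records, 2 fields each

[
  {
    "city": "Lima",
    "salary": 89000
  },
  {
    "city": "Sydney",
    "salary": 58000
  },
  {
    "city": "Toronto",
    "salary": 59000
  },
  {
    "city": "Seoul",
    "salary": 47000
  },
  {
    "city": "London",
    "salary": 89000
  },
  {
    "city": "Madrid",
    "salary": 82000
  }
]


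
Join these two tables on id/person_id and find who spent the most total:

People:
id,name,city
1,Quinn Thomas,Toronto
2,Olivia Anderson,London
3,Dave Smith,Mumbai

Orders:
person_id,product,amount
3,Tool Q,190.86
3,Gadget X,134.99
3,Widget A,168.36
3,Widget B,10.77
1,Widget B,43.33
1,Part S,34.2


Join on: people.id = orders.person_id

Joined rows:
  Dave Smith (Mumbai) bought Tool Q for $190.86
  Dave Smith (Mumbai) bought Gadget X for $134.99
  Dave Smith (Mumbai) bought Widget A for $168.36
  Dave Smith (Mumbai) bought Widget B for $10.77
  Quinn Thomas (Toronto) bought Widget B for $43.33
  Quinn Thomas (Toronto) bought Part S for $34.2

Total per person:
  Dave Smith: $504.98
  Quinn Thomas: $77.53

Top spender: Dave Smith ($504.98)

Dave Smith ($504.98)


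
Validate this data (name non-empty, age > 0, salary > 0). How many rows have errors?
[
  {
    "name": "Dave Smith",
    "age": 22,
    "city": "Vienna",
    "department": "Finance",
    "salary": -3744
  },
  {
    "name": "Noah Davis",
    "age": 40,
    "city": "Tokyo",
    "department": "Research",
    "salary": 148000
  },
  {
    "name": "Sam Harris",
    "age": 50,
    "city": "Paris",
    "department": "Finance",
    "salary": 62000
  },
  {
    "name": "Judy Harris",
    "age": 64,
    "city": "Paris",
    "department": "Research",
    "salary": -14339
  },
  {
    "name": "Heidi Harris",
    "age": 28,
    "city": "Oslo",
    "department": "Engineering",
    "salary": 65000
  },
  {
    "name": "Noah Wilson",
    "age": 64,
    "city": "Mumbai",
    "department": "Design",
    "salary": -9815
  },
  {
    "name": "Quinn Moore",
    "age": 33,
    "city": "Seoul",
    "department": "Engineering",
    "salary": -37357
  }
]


Validating 7 records:
Rules: name non-empty, age > 0, salary > 0

  Row 1 (Dave Smith): negative salary: -3744
  Row 2 (Noah Davis): OK
  Row 3 (Sam Harris): OK
  Row 4 (Judy Harris): negative salary: -14339
  Row 5 (Heidi Harris): OK
  Row 6 (Noah Wilson): negative salary: -9815
  Row 7 (Quinn Moore): negative salary: -37357

Total errors: 4

4 errors


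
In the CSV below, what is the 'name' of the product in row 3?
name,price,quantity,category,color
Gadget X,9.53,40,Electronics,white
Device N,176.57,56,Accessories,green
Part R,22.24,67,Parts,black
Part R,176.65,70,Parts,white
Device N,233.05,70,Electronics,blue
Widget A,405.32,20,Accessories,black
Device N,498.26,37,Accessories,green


Query: Row 3 ('Part R'), column 'name'
Value: Part R

Part R


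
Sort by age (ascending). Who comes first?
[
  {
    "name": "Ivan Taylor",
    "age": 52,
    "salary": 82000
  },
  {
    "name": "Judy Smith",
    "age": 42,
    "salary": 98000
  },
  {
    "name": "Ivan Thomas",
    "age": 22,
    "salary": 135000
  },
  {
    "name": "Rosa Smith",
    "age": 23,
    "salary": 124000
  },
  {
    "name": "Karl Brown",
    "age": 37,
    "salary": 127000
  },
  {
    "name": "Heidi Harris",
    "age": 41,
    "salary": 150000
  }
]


Sort by: age (ascending)

Sorted order:
  1. Ivan Thomas (age = 22)
  2. Rosa Smith (age = 23)
  3. Karl Brown (age = 37)
  4. Heidi Harris (age = 41)
  5. Judy Smith (age = 42)
  6. Ivan Taylor (age = 52)

First: Ivan Thomas

Ivan Thomas


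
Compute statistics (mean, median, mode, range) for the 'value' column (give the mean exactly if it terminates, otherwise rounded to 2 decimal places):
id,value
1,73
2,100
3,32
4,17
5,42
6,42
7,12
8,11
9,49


Data: [73, 100, 32, 17, 42, 42, 12, 11, 49]
Count: 9
Sum: 378
Mean: 378/9 = 42
Sorted: [11, 12, 17, 32, 42, 42, 49, 73, 100]
Median: 42.0
Mode: 42 (2 times)
Range: 100 - 11 = 89
Min: 11, Max: 100

mean=42, median=42.0, mode=42, range=89


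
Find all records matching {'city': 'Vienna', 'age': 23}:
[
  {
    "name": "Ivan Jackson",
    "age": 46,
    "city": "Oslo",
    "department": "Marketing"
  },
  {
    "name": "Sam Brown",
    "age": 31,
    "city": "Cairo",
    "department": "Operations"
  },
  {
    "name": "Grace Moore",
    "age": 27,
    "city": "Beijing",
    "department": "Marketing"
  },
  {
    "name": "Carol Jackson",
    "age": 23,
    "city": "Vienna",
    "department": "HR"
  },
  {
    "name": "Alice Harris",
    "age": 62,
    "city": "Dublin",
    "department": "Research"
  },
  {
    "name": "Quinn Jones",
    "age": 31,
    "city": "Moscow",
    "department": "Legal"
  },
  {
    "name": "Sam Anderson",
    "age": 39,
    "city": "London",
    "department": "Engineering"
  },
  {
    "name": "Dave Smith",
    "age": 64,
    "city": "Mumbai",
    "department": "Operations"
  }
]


Search criteria: {'city': 'Vienna', 'age': 23}

Checking 8 records:
  Ivan Jackson: {city: Oslo, age: 46}
  Sam Brown: {city: Cairo, age: 31}
  Grace Moore: {city: Beijing, age: 27}
  Carol Jackson: {city: Vienna, age: 23} <-- MATCH
  Alice Harris: {city: Dublin, age: 62}
  Quinn Jones: {city: Moscow, age: 31}
  Sam Anderson: {city: London, age: 39}
  Dave Smith: {city: Mumbai, age: 64}

Matches: ["Carol Jackson"]

["Carol Jackson"]


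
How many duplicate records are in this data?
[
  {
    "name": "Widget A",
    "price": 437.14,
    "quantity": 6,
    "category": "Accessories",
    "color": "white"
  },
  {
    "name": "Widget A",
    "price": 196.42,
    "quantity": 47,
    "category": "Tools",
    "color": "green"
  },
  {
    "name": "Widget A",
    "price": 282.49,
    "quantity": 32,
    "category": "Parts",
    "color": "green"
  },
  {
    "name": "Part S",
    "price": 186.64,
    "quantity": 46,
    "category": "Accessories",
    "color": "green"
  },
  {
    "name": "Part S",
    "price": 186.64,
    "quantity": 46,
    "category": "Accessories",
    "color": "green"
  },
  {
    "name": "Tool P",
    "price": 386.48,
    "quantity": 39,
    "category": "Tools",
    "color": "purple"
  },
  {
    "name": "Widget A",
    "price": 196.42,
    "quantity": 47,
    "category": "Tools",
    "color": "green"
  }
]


Checking 7 records for duplicates:

  Row 1: Widget A ($437.14, qty 6)
  Row 2: Widget A ($196.42, qty 47)
  Row 3: Widget A ($282.49, qty 32)
  Row 4: Part S ($186.64, qty 46)
  Row 5: Part S ($186.64, qty 46) <-- DUPLICATE
  Row 6: Tool P ($386.48, qty 39)
  Row 7: Widget A ($196.42, qty 47) <-- DUPLICATE

Duplicates found: 2
Unique records: 5

2 duplicates, 5 unique


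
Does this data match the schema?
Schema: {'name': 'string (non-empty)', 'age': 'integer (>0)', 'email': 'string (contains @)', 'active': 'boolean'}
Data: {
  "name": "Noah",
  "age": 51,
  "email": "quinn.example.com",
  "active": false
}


Validating each field against schema:
  name: OK (non-empty string)
  age: OK (positive integer)
  email: FAIL ("quinn.example.com" does not contain @)
  active: OK (boolean)

Result: INVALID (1 error: email)

INVALID (1 error: email)


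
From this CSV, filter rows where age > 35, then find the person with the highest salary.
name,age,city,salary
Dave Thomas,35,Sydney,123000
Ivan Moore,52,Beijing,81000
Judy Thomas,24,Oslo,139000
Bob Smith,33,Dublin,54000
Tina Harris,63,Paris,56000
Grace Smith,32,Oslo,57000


Filter: age > 35
Sort by: salary (descending)

Filtered records (2):
  Ivan Moore, age 52, salary $81000
  Tina Harris, age 63, salary $56000

Highest salary: Ivan Moore ($81000)

Ivan Moore


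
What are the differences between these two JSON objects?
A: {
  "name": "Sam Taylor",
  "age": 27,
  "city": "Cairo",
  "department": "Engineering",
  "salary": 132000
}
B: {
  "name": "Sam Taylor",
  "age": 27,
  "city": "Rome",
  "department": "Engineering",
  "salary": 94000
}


Comparing each field (in key order):
  name: same
  age: same
  city: DIFFERENT
  department: same
  salary: DIFFERENT
Differences:
  city: Cairo -> Rome
  salary: 132000 -> 94000

2 field(s) changed

2 changes: city, salary


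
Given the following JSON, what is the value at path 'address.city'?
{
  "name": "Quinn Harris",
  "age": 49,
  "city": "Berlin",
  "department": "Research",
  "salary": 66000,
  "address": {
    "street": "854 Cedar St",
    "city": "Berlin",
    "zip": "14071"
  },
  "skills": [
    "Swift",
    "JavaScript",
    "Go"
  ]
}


Query: address.city
Path: address -> city
Value: Berlin

Berlin


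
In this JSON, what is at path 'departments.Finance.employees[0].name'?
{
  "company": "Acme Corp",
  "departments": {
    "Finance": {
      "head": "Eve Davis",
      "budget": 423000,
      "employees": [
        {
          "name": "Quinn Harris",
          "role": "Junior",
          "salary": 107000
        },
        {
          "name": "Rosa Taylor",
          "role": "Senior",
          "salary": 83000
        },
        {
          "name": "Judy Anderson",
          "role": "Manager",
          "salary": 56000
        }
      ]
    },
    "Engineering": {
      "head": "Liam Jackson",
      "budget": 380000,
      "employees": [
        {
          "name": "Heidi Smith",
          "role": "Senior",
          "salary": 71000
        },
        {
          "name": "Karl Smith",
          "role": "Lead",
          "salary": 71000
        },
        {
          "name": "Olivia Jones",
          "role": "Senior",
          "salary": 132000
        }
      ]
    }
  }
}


Path: departments.Finance.employees[0].name

Navigate:
  -> departments
  -> Finance
  -> employees[0].name = 'Quinn Harris'

Quinn Harris


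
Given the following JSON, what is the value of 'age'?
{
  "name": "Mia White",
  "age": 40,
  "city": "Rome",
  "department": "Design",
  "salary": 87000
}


Looking up field 'age'
Value: 40

40


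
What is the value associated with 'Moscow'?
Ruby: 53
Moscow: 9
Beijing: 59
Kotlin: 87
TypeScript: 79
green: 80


Looking up key 'Moscow'
Value: 9

9


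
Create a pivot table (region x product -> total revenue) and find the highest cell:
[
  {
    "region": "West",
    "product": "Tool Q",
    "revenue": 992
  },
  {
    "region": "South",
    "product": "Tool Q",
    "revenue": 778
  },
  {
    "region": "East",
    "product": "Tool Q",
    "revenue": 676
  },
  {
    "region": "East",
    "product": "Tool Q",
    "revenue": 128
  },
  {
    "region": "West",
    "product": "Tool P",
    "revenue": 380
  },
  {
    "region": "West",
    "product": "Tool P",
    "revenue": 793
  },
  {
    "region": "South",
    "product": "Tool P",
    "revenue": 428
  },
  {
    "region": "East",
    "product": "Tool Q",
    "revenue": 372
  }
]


Pivot: region (rows) x product (columns) -> total revenue

     Tool P        Tool Q      
East             0          1176  
South          428           778  
West          1173           992  

Highest: East / Tool Q = $1176

East / Tool Q = $1176


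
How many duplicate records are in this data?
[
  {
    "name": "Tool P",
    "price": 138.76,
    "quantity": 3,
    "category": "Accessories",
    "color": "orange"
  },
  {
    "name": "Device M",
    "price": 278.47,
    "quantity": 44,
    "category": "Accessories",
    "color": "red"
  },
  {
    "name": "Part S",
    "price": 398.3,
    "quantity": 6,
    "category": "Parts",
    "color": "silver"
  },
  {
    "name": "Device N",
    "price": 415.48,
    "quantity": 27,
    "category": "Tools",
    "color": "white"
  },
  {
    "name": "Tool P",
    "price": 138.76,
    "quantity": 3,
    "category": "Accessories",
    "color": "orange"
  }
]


Checking 5 records for duplicates:

  Row 1: Tool P ($138.76, qty 3)
  Row 2: Device M ($278.47, qty 44)
  Row 3: Part S ($398.3, qty 6)
  Row 4: Device N ($415.48, qty 27)
  Row 5: Tool P ($138.76, qty 3) <-- DUPLICATE

Duplicates found: 1
Unique records: 4

1 duplicates, 4 unique


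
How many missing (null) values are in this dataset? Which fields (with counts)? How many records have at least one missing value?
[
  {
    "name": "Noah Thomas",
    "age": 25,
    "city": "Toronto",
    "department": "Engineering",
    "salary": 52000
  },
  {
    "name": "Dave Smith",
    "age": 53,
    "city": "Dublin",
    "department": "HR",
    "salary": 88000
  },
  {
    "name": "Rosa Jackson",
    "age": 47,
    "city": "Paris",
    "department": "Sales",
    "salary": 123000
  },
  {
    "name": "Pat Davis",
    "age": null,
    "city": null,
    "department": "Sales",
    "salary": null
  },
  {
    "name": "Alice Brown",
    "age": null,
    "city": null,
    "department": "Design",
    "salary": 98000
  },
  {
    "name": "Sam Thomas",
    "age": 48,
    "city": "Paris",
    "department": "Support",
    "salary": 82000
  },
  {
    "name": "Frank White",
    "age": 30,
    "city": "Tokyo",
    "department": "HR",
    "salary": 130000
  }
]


Checking for missing (null) values in 7 records:

  Noah Thomas: complete
  Dave Smith: complete
  Rosa Jackson: complete
  Pat Davis: age, city, salary
  Alice Brown: age, city
  Sam Thomas: complete
  Frank White: complete

Per field:
  name: 0 missing
  age: 2 missing
  city: 2 missing
  department: 0 missing
  salary: 1 missing

Total missing values: 5
Records with any missing: 2

5 missing values (age: 2, city: 2, salary: 1); 2 incomplete records


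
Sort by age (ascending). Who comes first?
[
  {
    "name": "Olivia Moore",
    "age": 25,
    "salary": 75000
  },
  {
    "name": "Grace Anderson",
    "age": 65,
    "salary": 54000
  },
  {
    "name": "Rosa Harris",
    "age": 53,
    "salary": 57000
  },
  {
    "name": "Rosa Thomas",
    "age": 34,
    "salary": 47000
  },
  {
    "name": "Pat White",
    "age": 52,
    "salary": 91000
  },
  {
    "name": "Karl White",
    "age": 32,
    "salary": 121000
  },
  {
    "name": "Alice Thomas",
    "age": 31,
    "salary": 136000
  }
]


Sort by: age (ascending)

Sorted order:
  1. Olivia Moore (age = 25)
  2. Alice Thomas (age = 31)
  3. Karl White (age = 32)
  4. Rosa Thomas (age = 34)
  5. Pat White (age = 52)
  6. Rosa Harris (age = 53)
  7. Grace Anderson (age = 65)

First: Olivia Moore

Olivia Moore


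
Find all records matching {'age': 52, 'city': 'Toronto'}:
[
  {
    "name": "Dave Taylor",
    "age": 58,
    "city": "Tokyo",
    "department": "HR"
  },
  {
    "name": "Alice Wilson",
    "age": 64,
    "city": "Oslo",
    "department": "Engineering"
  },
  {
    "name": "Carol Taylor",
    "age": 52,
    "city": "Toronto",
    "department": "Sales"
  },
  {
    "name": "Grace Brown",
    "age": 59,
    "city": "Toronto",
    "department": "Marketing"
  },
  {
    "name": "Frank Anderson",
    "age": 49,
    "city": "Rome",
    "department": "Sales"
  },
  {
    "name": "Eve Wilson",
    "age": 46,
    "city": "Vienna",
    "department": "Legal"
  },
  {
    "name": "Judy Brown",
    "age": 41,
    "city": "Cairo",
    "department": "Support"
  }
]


Search criteria: {'age': 52, 'city': 'Toronto'}

Checking 7 records:
  Dave Taylor: {age: 58, city: Tokyo}
  Alice Wilson: {age: 64, city: Oslo}
  Carol Taylor: {age: 52, city: Toronto} <-- MATCH
  Grace Brown: {age: 59, city: Toronto}
  Frank Anderson: {age: 49, city: Rome}
  Eve Wilson: {age: 46, city: Vienna}
  Judy Brown: {age: 41, city: Cairo}

Matches: ["Carol Taylor"]

["Carol Taylor"]


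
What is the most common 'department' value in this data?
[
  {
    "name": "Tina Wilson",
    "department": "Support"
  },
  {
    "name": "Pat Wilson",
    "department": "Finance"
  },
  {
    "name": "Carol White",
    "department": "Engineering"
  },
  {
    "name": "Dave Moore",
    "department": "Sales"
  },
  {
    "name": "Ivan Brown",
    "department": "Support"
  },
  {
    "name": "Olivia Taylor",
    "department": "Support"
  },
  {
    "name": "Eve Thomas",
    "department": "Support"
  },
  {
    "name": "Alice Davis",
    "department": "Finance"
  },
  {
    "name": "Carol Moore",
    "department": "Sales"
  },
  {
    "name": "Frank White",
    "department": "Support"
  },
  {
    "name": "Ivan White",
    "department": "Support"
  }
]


Counting 'department' values across 11 records:

  Support: 6 ######
  Finance: 2 ##
  Sales: 2 ##
  Engineering: 1 #

Most common: Support (6 times)

Support (6 times)


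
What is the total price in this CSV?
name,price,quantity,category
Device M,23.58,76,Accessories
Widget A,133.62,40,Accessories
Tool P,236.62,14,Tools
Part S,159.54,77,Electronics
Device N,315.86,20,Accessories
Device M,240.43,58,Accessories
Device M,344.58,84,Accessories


Computing total price:
Values: [23.58, 133.62, 236.62, 159.54, 315.86, 240.43, 344.58]
Sum = 1454.23

1454.23


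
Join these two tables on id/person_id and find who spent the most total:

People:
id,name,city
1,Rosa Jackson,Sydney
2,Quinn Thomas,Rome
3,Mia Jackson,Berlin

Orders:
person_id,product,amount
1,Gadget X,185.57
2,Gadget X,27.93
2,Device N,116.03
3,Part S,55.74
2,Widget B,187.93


Join on: people.id = orders.person_id

Joined rows:
  Rosa Jackson (Sydney) bought Gadget X for $185.57
  Quinn Thomas (Rome) bought Gadget X for $27.93
  Quinn Thomas (Rome) bought Device N for $116.03
  Mia Jackson (Berlin) bought Part S for $55.74
  Quinn Thomas (Rome) bought Widget B for $187.93

Total per person:
  Quinn Thomas: $331.89
  Rosa Jackson: $185.57
  Mia Jackson: $55.74

Top spender: Quinn Thomas ($331.89)

Quinn Thomas ($331.89)


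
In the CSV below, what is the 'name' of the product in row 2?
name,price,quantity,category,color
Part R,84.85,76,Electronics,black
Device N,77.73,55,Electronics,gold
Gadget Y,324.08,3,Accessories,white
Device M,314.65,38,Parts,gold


Query: Row 2 ('Device N'), column 'name'
Value: Device N

Device N


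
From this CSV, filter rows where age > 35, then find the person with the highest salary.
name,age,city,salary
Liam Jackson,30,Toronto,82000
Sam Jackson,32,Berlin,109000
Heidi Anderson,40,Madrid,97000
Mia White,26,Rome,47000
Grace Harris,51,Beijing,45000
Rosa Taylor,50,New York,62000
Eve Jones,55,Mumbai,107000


Filter: age > 35
Sort by: salary (descending)

Filtered records (4):
  Eve Jones, age 55, salary $107000
  Heidi Anderson, age 40, salary $97000
  Rosa Taylor, age 50, salary $62000
  Grace Harris, age 51, salary $45000

Highest salary: Eve Jones ($107000)

Eve Jones


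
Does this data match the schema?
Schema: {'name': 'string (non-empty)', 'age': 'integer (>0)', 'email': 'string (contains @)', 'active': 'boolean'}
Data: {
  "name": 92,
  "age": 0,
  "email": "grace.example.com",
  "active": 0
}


Validating each field against schema:
  name: FAIL (92 is not a string)
  age: FAIL (0 is not > 0)
  email: FAIL ("grace.example.com" does not contain @)
  active: FAIL (0 is not a boolean)

Result: INVALID (4 errors: name, age, email, active)

INVALID (4 errors: name, age, email, active)


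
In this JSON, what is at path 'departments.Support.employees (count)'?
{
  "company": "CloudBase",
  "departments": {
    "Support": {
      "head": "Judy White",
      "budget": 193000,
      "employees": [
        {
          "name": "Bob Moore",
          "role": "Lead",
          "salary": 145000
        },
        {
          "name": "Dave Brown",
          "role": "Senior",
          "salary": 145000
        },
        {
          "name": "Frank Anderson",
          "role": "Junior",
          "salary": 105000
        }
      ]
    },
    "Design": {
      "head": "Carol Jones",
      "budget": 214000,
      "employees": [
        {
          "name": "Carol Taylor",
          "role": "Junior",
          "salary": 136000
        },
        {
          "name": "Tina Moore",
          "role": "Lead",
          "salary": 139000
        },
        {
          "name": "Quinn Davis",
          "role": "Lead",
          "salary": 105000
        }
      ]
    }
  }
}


Path: departments.Support.employees (count)

Navigate:
  -> departments
  -> Support
  -> employees (array, length 3)

3


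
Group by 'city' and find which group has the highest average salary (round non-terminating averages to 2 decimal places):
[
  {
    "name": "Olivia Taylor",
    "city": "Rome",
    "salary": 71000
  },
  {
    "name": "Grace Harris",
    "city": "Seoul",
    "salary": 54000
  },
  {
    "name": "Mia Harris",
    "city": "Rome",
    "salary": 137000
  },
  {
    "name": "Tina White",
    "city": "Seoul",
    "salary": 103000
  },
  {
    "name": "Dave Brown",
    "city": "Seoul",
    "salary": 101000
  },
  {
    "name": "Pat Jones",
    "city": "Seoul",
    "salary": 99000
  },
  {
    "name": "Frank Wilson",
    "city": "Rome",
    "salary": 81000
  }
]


Group by: city

Groups:
  Rome: 3 people, avg salary = 289000/3 ≈ $96333.33
  Seoul: 4 people, avg salary = 357000/4 = $89250

Highest average salary: Rome (≈$96333.33)

Rome (≈$96333.33)


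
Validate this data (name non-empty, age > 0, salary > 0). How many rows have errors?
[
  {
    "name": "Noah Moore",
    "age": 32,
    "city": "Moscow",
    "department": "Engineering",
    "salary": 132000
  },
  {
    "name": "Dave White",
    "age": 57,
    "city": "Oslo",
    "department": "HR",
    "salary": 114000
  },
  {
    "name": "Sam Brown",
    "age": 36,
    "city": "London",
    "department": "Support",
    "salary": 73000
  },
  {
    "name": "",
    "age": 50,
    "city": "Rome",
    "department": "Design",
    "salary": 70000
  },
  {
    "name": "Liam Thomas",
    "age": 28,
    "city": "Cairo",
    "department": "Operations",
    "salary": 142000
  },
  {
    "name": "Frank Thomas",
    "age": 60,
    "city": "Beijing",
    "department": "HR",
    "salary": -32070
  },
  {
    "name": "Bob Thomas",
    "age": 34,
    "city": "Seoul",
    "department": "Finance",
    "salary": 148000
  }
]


Validating 7 records:
Rules: name non-empty, age > 0, salary > 0

  Row 1 (Noah Moore): OK
  Row 2 (Dave White): OK
  Row 3 (Sam Brown): OK
  Row 4 (???): empty name
  Row 5 (Liam Thomas): OK
  Row 6 (Frank Thomas): negative salary: -32070
  Row 7 (Bob Thomas): OK

Total errors: 2

2 errors


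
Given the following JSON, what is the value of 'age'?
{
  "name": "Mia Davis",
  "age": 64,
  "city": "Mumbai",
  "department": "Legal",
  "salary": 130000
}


Looking up field 'age'
Value: 64

64


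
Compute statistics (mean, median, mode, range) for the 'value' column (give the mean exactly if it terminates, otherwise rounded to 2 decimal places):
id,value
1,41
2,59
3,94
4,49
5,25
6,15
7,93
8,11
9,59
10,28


Data: [41, 59, 94, 49, 25, 15, 93, 11, 59, 28]
Count: 10
Sum: 474
Mean: 474/10 = 47.4
Sorted: [11, 15, 25, 28, 41, 49, 59, 59, 93, 94]
Median: 45.0
Mode: 59 (2 times)
Range: 94 - 11 = 83
Min: 11, Max: 94

mean=47.4, median=45.0, mode=59, range=83


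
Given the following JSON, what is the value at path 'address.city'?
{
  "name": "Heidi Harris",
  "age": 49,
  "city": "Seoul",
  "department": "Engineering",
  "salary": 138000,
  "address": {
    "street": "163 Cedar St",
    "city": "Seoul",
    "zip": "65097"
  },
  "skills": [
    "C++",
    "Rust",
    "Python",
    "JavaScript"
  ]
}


Query: address.city
Path: address -> city
Value: Seoul

Seoul


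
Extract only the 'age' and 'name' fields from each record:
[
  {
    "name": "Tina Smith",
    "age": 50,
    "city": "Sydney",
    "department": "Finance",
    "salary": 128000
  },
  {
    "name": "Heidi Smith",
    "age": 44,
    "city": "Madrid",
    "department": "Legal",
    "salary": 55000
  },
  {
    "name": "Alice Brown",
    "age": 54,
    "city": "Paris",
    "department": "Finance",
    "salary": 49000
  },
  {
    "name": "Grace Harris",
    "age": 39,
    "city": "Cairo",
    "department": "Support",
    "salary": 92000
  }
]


Original: 4 records with fields: name, age, city, department, salary
Keep: ['age', 'name']
Drop: ['city', 'department', 'salary']
Result: 4 records, 2 fields each

[
  {
    "age": 50,
    "name": "Tina Smith"
  },
  {
    "age": 44,
    "name": "Heidi Smith"
  },
  {
    "age": 54,
    "name": "Alice Brown"
  },
  {
    "age": 39,
    "name": "Grace Harris"
  }
]


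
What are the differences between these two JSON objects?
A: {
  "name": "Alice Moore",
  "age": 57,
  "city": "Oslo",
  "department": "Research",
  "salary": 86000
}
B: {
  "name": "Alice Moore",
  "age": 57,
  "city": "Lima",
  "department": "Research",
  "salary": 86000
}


Comparing each field (in key order):
  name: same
  age: same
  city: DIFFERENT
  department: same
  salary: same
Differences:
  city: Oslo -> Lima

1 field(s) changed

1 change: city


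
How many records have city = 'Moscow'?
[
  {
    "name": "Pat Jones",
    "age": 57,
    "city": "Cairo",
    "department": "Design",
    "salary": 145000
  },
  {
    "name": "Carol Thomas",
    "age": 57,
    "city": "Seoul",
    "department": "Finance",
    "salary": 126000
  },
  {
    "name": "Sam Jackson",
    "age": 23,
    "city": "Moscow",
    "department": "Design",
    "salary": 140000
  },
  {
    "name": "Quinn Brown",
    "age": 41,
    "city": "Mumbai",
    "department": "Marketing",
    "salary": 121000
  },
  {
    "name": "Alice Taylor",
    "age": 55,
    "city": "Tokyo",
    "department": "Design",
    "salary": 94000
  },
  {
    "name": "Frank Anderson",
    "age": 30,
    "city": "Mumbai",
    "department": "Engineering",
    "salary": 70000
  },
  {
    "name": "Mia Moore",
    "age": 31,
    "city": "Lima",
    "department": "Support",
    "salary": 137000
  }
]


Data: 7 records
Condition: city = 'Moscow'

Checking each record:
  Pat Jones: Cairo
  Carol Thomas: Seoul
  Sam Jackson: Moscow MATCH
  Quinn Brown: Mumbai
  Alice Taylor: Tokyo
  Frank Anderson: Mumbai
  Mia Moore: Lima

Count: 1

1


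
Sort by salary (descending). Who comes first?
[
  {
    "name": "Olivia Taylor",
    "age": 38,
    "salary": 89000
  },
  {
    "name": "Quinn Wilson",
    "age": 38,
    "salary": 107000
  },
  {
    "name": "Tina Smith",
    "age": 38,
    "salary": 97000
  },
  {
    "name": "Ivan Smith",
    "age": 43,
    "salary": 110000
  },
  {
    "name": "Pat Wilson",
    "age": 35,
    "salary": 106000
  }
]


Sort by: salary (descending)

Sorted order:
  1. Ivan Smith (salary = 110000)
  2. Quinn Wilson (salary = 107000)
  3. Pat Wilson (salary = 106000)
  4. Tina Smith (salary = 97000)
  5. Olivia Taylor (salary = 89000)

First: Ivan Smith

Ivan Smith


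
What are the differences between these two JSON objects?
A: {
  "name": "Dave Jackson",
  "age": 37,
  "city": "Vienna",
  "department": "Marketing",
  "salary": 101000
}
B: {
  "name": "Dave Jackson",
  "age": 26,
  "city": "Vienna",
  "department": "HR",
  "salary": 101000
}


Comparing each field (in key order):
  name: same
  age: DIFFERENT
  city: same
  department: DIFFERENT
  salary: same
Differences:
  age: 37 -> 26
  department: Marketing -> HR

2 field(s) changed

2 changes: age, department


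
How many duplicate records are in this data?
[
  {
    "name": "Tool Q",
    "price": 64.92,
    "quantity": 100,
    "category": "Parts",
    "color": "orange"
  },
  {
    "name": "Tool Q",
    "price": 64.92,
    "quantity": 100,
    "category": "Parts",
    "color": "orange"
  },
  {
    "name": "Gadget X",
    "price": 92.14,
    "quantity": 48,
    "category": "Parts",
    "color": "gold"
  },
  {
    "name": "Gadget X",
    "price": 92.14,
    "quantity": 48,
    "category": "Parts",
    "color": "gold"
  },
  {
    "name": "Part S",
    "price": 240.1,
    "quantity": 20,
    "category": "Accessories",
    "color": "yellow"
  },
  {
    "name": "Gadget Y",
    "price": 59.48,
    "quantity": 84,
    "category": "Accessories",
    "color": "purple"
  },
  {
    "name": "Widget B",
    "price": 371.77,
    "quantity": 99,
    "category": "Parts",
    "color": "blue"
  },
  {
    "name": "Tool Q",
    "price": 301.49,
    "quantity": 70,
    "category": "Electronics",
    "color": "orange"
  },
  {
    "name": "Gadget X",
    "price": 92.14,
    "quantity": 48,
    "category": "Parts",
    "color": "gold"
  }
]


Checking 9 records for duplicates:

  Row 1: Tool Q ($64.92, qty 100)
  Row 2: Tool Q ($64.92, qty 100) <-- DUPLICATE
  Row 3: Gadget X ($92.14, qty 48)
  Row 4: Gadget X ($92.14, qty 48) <-- DUPLICATE
  Row 5: Part S ($240.1, qty 20)
  Row 6: Gadget Y ($59.48, qty 84)
  Row 7: Widget B ($371.77, qty 99)
  Row 8: Tool Q ($301.49, qty 70)
  Row 9: Gadget X ($92.14, qty 48) <-- DUPLICATE

Duplicates found: 3
Unique records: 6

3 duplicates, 6 unique


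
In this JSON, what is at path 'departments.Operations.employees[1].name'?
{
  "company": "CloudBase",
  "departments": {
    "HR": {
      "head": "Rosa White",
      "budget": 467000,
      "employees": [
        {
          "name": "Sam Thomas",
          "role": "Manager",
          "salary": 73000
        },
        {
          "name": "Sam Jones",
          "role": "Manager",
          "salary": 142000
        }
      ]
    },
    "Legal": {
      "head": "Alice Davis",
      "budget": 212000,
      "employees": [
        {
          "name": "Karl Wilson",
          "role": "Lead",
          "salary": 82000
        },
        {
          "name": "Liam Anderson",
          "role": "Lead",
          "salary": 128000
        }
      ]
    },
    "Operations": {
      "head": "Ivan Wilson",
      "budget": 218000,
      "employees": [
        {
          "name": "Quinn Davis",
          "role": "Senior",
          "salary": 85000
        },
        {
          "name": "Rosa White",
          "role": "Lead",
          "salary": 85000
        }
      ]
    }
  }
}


Path: departments.Operations.employees[1].name

Navigate:
  -> departments
  -> Operations
  -> employees[1].name = 'Rosa White'

Rosa White


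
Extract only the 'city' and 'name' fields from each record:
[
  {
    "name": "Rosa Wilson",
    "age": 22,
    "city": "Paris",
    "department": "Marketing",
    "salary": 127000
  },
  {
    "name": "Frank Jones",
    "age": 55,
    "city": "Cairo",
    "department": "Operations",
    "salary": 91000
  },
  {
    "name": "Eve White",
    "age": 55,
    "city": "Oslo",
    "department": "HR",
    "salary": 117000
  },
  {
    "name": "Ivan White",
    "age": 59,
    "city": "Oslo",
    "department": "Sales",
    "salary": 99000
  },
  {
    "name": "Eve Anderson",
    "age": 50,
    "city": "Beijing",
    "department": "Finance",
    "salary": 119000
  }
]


Original: 5 records with fields: name, age, city, department, salary
Keep: ['city', 'name']
Drop: ['age', 'department', 'salary']
Result: 5 records, 2 fields each

[
  {
    "city": "Paris",
    "name": "Rosa Wilson"
  },
  {
    "city": "Cairo",
    "name": "Frank Jones"
  },
  {
    "city": "Oslo",
    "name": "Eve White"
  },
  {
    "city": "Oslo",
    "name": "Ivan White"
  },
  {
    "city": "Beijing",
    "name": "Eve Anderson"
  }
]


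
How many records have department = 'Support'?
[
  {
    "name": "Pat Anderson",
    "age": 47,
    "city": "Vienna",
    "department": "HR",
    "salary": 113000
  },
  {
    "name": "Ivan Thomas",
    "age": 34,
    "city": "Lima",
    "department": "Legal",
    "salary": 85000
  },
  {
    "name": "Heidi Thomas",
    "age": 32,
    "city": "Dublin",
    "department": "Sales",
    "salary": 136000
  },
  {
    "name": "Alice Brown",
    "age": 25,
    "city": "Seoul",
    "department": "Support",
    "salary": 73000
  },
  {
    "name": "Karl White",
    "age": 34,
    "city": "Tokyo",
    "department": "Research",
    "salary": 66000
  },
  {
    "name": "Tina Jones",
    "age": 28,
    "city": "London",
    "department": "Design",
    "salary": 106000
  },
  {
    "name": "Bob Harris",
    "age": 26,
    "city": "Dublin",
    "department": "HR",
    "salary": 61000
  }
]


Data: 7 records
Condition: department = 'Support'

Checking each record:
  Pat Anderson: HR
  Ivan Thomas: Legal
  Heidi Thomas: Sales
  Alice Brown: Support MATCH
  Karl White: Research
  Tina Jones: Design
  Bob Harris: HR

Count: 1

1


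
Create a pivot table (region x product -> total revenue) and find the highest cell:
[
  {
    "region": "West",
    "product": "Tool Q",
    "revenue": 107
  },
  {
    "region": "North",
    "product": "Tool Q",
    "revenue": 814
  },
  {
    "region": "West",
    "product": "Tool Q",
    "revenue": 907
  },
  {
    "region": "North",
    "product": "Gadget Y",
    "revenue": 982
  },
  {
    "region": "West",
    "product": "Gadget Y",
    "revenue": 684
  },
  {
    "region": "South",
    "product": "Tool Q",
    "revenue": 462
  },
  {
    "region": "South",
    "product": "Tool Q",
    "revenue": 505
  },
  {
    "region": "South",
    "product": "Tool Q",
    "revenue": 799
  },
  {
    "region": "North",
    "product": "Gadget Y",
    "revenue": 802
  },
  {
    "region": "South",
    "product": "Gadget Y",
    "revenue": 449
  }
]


Pivot: region (rows) x product (columns) -> total revenue

     Gadget Y      Tool Q      
North         1784           814  
South          449          1766  
West           684          1014  

Highest: North / Gadget Y = $1784

North / Gadget Y = $1784


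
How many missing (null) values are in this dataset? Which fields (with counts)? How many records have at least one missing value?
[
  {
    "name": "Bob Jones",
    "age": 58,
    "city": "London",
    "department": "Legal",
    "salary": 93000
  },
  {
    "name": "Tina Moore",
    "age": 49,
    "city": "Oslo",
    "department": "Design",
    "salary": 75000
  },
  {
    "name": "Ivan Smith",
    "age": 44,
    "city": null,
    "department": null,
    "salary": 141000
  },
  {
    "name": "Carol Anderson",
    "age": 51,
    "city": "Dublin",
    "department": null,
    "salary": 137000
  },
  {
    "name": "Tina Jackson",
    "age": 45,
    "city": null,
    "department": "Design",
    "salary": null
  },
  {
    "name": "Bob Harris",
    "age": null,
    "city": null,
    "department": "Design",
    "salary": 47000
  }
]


Checking for missing (null) values in 6 records:

  Bob Jones: complete
  Tina Moore: complete
  Ivan Smith: city, department
  Carol Anderson: department
  Tina Jackson: city, salary
  Bob Harris: age, city

Per field:
  name: 0 missing
  age: 1 missing
  city: 3 missing
  department: 2 missing
  salary: 1 missing

Total missing values: 7
Records with any missing: 4

7 missing values (age: 1, city: 3, department: 2, salary: 1); 4 incomplete records


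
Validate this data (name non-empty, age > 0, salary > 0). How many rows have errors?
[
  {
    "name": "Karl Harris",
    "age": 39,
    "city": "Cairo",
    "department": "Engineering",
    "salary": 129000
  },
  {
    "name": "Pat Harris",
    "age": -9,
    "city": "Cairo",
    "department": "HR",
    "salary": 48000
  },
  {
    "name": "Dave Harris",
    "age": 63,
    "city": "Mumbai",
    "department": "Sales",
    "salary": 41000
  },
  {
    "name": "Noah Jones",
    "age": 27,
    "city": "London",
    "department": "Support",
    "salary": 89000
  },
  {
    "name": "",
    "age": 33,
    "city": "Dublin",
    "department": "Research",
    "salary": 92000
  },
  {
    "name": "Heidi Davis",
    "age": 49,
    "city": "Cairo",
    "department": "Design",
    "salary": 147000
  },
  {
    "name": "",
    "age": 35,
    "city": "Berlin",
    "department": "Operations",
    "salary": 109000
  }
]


Validating 7 records:
Rules: name non-empty, age > 0, salary > 0

  Row 1 (Karl Harris): OK
  Row 2 (Pat Harris): negative age: -9
  Row 3 (Dave Harris): OK
  Row 4 (Noah Jones): OK
  Row 5 (???): empty name
  Row 6 (Heidi Davis): OK
  Row 7 (???): empty name

Total errors: 3

3 errors
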